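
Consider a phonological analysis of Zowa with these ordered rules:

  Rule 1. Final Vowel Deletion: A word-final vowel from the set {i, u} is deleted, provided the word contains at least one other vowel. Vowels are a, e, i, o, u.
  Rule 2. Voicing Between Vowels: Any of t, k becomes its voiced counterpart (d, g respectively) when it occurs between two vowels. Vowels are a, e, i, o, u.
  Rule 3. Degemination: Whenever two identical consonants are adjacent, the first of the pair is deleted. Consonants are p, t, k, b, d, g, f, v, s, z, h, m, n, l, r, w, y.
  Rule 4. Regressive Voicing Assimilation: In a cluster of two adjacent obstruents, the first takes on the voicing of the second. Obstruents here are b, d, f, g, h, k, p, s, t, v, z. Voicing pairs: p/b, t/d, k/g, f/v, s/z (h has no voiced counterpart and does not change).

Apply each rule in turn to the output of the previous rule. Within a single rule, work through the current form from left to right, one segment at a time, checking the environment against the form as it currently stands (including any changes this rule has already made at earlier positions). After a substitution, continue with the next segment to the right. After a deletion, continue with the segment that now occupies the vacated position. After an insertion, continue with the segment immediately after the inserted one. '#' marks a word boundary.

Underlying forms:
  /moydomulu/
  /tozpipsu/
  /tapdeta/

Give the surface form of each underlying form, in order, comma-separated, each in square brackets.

/moydomulu/:
  Rule 1 Final Vowel Deletion: [moydomulu] → [moydomul]
  Rule 2 Voicing Between Vowels: no change — [moydomul]
  Rule 3 Degemination: no change — [moydomul]
  Rule 4 Regressive Voicing Assimilation: no change — [moydomul]
/tozpipsu/:
  Rule 1 Final Vowel Deletion: [tozpipsu] → [tozpips]
  Rule 2 Voicing Between Vowels: no change — [tozpips]
  Rule 3 Degemination: no change — [tozpips]
  Rule 4 Regressive Voicing Assimilation: [tozpips] → [tospips]
/tapdeta/:
  Rule 1 Final Vowel Deletion: no change — [tapdeta]
  Rule 2 Voicing Between Vowels: [tapdeta] → [tapdeda]
  Rule 3 Degemination: no change — [tapdeda]
  Rule 4 Regressive Voicing Assimilation: [tapdeda] → [tabdeda]

[moydomul], [tospips], [tabdeda]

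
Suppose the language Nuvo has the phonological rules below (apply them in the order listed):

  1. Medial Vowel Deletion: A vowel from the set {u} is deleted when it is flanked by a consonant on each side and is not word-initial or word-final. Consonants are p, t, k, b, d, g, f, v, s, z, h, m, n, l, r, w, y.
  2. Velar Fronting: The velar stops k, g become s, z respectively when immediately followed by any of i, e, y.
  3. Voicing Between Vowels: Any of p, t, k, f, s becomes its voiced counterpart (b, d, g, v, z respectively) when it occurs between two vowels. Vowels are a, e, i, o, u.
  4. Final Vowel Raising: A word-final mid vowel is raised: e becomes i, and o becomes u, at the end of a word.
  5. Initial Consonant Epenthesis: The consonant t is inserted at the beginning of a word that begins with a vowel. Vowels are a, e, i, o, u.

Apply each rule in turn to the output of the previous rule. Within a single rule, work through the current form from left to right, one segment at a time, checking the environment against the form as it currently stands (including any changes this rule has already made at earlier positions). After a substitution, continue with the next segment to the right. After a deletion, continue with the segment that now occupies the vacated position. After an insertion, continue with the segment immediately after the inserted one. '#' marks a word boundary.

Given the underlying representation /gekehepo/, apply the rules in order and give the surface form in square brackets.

1 Medial Vowel Deletion: no change — [gekehepo]
2 Velar Fronting: [gekehepo] → [zesehepo]
3 Voicing Between Vowels: [zesehepo] → [zezehebo]
4 Final Vowel Raising: [zezehebo] → [zezehebu]
5 Initial Consonant Epenthesis: no change — [zezehebu]

[zezehebu]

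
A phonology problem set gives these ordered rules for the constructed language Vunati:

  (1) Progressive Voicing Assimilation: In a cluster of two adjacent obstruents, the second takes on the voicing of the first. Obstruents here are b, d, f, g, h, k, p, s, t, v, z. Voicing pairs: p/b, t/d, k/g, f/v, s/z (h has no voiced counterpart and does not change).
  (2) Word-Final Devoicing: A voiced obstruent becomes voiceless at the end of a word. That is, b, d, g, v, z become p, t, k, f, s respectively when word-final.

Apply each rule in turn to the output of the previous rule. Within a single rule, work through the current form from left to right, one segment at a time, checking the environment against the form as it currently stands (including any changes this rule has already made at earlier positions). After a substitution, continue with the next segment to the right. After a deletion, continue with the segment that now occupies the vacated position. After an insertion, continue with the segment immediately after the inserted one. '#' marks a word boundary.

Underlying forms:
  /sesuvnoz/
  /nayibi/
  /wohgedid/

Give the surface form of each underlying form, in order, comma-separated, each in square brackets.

/sesuvnoz/:
  (1) Progressive Voicing Assimilation: no change — [sesuvnoz]
  (2) Word-Final Devoicing: [sesuvnoz] → [sesuvnos]
/nayibi/:
  (1) Progressive Voicing Assimilation: no change — [nayibi]
  (2) Word-Final Devoicing: no change — [nayibi]
/wohgedid/:
  (1) Progressive Voicing Assimilation: [wohgedid] → [wohkedid]
  (2) Word-Final Devoicing: [wohkedid] → [wohkedit]

[sesuvnos], [nayibi], [wohkedit]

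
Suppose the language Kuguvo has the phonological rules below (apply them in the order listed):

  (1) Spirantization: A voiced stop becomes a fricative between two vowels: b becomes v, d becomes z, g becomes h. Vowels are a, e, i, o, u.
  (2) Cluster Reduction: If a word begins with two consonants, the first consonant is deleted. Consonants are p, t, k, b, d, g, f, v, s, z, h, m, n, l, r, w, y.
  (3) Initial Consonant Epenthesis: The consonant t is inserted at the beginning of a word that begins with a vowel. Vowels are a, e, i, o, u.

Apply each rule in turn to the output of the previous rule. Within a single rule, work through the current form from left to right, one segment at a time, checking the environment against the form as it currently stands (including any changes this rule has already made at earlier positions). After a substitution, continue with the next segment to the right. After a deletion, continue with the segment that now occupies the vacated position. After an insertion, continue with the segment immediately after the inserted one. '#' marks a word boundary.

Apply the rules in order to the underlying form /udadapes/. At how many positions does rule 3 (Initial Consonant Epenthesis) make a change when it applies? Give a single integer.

(1) Spirantization: [udadapes] → [uzazapes]
(2) Cluster Reduction: no change — [uzazapes]
(3) Initial Consonant Epenthesis: [uzazapes] → [tuzazapes]
Rule 3 changed 1 position(s).

1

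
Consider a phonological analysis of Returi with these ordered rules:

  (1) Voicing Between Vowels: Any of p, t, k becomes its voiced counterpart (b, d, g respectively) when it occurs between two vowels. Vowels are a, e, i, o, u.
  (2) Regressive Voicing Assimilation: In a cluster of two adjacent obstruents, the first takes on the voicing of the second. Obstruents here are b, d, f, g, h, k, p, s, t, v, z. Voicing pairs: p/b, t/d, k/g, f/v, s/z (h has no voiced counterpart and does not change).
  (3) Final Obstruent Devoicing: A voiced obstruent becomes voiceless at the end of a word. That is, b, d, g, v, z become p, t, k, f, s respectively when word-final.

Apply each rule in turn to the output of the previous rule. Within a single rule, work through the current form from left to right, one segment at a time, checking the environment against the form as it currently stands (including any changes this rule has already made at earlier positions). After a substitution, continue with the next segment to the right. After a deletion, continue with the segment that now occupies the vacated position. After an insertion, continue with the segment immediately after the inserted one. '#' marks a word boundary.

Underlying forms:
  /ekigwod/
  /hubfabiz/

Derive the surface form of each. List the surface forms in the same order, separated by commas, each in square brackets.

/ekigwod/:
  (1) Voicing Between Vowels: [ekigwod] → [egigwod]
  (2) Regressive Voicing Assimilation: no change — [egigwod]
  (3) Final Obstruent Devoicing: [egigwod] → [egigwot]
/hubfabiz/:
  (1) Voicing Between Vowels: no change — [hubfabiz]
  (2) Regressive Voicing Assimilation: [hubfabiz] → [hupfabiz]
  (3) Final Obstruent Devoicing: [hupfabiz] → [hupfabis]

[egigwot], [hupfabis]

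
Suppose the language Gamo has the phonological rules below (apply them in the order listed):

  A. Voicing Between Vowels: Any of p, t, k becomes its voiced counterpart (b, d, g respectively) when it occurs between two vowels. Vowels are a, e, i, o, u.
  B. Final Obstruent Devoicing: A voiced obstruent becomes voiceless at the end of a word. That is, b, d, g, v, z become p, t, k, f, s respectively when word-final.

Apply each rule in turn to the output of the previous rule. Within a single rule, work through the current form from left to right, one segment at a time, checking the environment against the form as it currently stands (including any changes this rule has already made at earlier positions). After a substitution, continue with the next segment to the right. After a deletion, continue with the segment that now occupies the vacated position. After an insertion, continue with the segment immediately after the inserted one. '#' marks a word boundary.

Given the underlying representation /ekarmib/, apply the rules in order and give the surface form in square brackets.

A Voicing Between Vowels: [ekarmib] → [egarmib]
B Final Obstruent Devoicing: [egarmib] → [egarmip]

[egarmip]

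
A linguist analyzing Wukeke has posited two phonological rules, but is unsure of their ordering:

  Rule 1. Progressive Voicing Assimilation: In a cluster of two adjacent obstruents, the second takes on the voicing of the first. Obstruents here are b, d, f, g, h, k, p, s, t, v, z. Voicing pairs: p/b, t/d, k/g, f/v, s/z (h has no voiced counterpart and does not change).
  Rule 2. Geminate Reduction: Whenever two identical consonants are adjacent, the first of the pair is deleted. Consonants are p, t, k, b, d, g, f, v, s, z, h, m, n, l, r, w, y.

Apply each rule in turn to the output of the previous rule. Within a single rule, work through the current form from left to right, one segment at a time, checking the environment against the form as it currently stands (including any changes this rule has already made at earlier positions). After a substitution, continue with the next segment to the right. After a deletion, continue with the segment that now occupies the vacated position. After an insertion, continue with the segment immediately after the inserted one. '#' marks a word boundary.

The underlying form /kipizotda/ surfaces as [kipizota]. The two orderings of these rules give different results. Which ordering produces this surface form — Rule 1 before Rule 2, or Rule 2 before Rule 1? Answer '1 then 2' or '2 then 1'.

Order 1 then 2:
  1 Progressive Voicing Assimilation: [kipizotda] → [kipizotta]
  2 Geminate Reduction: [kipizotta] → [kipizota]
  result: [kipizota]
Order 2 then 1:
  2 Geminate Reduction: no change — [kipizotda]
  1 Progressive Voicing Assimilation: [kipizotda] → [kipizotta]
  result: [kipizotta]

1 then 2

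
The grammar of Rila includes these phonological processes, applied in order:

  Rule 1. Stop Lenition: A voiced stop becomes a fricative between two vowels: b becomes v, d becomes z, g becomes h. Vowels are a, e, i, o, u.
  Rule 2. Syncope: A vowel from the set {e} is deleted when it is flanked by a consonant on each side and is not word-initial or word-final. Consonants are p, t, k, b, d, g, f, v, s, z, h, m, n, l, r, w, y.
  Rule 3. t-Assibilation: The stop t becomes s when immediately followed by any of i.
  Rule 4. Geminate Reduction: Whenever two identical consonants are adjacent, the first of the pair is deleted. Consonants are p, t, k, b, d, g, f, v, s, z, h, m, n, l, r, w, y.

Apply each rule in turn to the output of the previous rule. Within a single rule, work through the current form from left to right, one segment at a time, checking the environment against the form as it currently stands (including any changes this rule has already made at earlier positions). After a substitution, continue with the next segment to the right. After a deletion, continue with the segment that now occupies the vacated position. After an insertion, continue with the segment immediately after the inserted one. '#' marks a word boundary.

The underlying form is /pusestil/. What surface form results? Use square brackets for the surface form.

[pusil]

Rule 1 Stop Lenition: no change — [pusestil]
Rule 2 Syncope: [pusestil] → [pusstil]
Rule 3 t-Assibilation: [pusstil] → [pusssil]
Rule 4 Geminate Reduction: [pusssil] → [pusil]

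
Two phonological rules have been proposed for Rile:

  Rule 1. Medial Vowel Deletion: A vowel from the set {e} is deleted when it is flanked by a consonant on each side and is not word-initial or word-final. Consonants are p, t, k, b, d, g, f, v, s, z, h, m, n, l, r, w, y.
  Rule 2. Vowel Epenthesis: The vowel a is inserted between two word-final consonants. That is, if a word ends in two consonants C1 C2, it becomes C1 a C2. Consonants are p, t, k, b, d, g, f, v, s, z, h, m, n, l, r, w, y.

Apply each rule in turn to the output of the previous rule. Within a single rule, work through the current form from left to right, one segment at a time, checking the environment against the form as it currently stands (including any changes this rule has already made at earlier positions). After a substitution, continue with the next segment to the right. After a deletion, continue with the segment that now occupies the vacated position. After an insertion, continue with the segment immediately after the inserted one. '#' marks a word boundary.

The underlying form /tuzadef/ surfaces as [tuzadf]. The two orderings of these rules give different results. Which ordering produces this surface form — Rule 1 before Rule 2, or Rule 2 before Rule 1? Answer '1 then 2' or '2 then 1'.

2 then 1

Order 1 then 2:
  1 Medial Vowel Deletion: [tuzadef] → [tuzadf]
  2 Vowel Epenthesis: [tuzadf] → [tuzadaf]
  result: [tuzadaf]
Order 2 then 1:
  2 Vowel Epenthesis: no change — [tuzadef]
  1 Medial Vowel Deletion: [tuzadef] → [tuzadf]
  result: [tuzadf]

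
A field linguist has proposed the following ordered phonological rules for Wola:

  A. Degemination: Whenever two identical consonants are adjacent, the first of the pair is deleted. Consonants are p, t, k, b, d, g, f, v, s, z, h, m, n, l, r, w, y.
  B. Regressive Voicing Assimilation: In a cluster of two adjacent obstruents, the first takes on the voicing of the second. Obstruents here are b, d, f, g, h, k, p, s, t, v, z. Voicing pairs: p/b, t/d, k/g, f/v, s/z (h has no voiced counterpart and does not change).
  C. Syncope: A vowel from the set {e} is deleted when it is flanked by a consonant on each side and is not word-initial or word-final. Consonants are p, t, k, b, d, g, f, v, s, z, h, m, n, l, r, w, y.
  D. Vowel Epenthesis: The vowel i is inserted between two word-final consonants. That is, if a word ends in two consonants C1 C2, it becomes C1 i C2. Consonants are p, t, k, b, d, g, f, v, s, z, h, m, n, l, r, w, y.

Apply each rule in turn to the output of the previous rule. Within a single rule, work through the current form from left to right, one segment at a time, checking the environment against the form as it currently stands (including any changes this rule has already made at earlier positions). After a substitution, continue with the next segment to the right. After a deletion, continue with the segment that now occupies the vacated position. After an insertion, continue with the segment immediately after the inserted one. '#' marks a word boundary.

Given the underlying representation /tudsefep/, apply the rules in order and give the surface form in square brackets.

A Degemination: no change — [tudsefep]
B Regressive Voicing Assimilation: [tudsefep] → [tutsefep]
C Syncope: [tutsefep] → [tutsfp]
D Vowel Epenthesis: [tutsfp] → [tutsfip]

[tutsfip]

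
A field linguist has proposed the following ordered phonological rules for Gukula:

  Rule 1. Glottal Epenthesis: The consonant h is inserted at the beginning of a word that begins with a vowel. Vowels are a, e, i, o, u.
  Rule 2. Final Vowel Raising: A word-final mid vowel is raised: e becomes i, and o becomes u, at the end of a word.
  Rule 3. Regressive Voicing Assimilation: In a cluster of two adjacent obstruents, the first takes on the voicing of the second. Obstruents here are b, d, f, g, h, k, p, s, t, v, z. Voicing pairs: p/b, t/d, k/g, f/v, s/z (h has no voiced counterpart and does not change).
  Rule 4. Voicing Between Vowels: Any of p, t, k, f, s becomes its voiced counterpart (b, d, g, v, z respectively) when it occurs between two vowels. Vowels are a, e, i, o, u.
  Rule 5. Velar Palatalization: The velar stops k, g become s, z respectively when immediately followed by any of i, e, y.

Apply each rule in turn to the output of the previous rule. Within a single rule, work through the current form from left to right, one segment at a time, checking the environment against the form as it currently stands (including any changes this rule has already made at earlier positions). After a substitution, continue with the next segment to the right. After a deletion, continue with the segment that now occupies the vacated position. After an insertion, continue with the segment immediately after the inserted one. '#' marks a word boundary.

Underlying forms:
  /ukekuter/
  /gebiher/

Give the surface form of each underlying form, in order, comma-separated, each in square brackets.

/ukekuter/:
  Rule 1 Glottal Epenthesis: [ukekuter] → [hukekuter]
  Rule 2 Final Vowel Raising: no change — [hukekuter]
  Rule 3 Regressive Voicing Assimilation: no change — [hukekuter]
  Rule 4 Voicing Between Vowels: [hukekuter] → [hugeguder]
  Rule 5 Velar Palatalization: [hugeguder] → [huzeguder]
/gebiher/:
  Rule 1 Glottal Epenthesis: no change — [gebiher]
  Rule 2 Final Vowel Raising: no change — [gebiher]
  Rule 3 Regressive Voicing Assimilation: no change — [gebiher]
  Rule 4 Voicing Between Vowels: no change — [gebiher]
  Rule 5 Velar Palatalization: [gebiher] → [zebiher]

[huzeguder], [zebiher]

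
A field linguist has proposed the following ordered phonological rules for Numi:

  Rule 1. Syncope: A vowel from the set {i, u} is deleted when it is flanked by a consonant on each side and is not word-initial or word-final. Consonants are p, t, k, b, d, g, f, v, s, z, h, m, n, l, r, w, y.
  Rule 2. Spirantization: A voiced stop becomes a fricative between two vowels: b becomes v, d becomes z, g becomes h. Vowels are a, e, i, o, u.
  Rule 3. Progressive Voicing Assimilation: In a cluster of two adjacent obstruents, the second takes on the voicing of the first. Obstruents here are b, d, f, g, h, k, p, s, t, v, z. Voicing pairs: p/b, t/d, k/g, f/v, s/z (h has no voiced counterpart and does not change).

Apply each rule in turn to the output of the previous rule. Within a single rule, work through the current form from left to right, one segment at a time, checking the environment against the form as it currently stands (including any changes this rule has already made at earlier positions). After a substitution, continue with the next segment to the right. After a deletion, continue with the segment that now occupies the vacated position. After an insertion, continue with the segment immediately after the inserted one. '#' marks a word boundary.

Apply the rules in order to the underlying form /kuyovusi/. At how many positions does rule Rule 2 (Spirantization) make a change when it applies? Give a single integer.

Rule 1 Syncope: [kuyovusi] → [kyovsi]
Rule 2 Spirantization: no change — [kyovsi]
Rule 3 Progressive Voicing Assimilation: [kyovsi] → [kyovzi]
Rule Rule 2 changed 0 position(s).

0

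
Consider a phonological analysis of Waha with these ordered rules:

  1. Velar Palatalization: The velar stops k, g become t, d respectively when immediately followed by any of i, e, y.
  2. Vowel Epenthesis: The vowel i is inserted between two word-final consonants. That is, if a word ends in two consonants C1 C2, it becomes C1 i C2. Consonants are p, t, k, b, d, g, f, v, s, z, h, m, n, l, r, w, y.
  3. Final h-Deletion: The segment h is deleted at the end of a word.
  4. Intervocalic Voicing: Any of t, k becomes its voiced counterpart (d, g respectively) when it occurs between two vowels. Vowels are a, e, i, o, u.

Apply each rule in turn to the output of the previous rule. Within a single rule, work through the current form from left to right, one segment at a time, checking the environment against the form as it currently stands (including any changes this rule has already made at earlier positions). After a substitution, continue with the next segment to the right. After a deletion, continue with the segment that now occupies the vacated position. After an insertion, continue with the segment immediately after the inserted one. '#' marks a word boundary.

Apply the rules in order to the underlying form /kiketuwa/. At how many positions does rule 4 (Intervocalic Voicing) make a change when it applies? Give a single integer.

1 Velar Palatalization: [kiketuwa] → [titetuwa]
2 Vowel Epenthesis: no change — [titetuwa]
3 Final h-Deletion: no change — [titetuwa]
4 Intervocalic Voicing: [titetuwa] → [tideduwa]
Rule 4 changed 2 position(s).

2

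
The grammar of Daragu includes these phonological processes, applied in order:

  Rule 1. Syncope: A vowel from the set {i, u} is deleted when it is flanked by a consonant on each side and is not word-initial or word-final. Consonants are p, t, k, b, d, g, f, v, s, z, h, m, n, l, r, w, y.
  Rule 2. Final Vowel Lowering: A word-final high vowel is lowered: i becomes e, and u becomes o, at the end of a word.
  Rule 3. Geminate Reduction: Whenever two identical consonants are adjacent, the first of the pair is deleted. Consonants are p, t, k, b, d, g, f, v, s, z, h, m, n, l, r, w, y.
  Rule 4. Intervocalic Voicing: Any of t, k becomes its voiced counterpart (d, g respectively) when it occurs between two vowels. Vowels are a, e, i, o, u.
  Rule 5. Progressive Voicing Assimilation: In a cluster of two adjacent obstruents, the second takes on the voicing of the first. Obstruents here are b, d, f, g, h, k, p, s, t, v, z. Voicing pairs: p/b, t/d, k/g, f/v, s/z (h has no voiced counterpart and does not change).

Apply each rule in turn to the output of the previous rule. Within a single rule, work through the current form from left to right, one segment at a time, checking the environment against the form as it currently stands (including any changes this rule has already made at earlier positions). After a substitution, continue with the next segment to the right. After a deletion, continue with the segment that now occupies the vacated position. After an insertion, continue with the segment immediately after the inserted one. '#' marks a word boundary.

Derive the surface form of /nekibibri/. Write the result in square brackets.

Rule 1 Syncope: [nekibibri] → [nekbbri]
Rule 2 Final Vowel Lowering: [nekbbri] → [nekbbre]
Rule 3 Geminate Reduction: [nekbbre] → [nekbre]
Rule 4 Intervocalic Voicing: no change — [nekbre]
Rule 5 Progressive Voicing Assimilation: [nekbre] → [nekpre]

[nekpre]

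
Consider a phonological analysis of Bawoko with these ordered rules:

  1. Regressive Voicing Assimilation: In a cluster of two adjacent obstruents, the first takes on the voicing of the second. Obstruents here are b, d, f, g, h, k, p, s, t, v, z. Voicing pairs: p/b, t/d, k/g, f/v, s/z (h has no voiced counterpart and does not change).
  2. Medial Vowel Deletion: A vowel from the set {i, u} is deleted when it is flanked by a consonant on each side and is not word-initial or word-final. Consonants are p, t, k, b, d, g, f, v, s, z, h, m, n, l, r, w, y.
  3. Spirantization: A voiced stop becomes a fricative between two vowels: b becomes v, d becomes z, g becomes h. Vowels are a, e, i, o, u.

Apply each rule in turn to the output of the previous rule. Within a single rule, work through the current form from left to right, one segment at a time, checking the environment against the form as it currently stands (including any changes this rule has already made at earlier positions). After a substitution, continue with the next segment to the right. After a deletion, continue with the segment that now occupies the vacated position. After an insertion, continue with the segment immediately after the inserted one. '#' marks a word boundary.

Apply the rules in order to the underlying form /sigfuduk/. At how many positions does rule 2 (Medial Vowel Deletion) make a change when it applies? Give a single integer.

3

1 Regressive Voicing Assimilation: [sigfuduk] → [sikfuduk]
2 Medial Vowel Deletion: [sikfuduk] → [skfdk]
3 Spirantization: no change — [skfdk]
Rule 2 changed 3 position(s).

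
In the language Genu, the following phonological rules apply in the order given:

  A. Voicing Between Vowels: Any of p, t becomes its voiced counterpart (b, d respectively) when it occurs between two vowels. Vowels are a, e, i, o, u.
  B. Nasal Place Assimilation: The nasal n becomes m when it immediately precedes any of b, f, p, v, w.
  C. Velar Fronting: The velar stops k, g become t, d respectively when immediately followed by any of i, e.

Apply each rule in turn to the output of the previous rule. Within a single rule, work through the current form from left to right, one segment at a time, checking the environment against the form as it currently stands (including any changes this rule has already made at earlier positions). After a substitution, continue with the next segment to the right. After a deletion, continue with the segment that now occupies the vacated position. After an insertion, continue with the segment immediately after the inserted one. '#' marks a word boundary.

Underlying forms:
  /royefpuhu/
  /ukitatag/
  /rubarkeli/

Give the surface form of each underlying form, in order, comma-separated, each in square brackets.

[royefpuhu], [utidadag], [rubarteli]

/royefpuhu/:
  A Voicing Between Vowels: no change — [royefpuhu]
  B Nasal Place Assimilation: no change — [royefpuhu]
  C Velar Fronting: no change — [royefpuhu]
/ukitatag/:
  A Voicing Between Vowels: [ukitatag] → [ukidadag]
  B Nasal Place Assimilation: no change — [ukidadag]
  C Velar Fronting: [ukidadag] → [utidadag]
/rubarkeli/:
  A Voicing Between Vowels: no change — [rubarkeli]
  B Nasal Place Assimilation: no change — [rubarkeli]
  C Velar Fronting: [rubarkeli] → [rubarteli]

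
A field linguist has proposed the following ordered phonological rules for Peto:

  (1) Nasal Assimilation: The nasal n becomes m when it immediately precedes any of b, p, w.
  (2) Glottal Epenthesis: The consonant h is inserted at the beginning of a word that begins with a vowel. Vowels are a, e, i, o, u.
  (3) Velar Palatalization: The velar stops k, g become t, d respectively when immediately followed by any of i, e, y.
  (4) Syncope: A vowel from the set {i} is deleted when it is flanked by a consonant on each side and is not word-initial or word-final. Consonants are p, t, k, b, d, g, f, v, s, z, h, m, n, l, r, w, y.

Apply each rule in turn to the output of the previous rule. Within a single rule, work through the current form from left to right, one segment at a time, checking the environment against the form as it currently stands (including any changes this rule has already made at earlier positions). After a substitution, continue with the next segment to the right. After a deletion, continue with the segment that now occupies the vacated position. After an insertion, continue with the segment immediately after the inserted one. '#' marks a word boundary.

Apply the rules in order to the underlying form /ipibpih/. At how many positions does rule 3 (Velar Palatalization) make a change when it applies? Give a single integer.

0

(1) Nasal Assimilation: no change — [ipibpih]
(2) Glottal Epenthesis: [ipibpih] → [hipibpih]
(3) Velar Palatalization: no change — [hipibpih]
(4) Syncope: [hipibpih] → [hpbph]
Rule 3 changed 0 position(s).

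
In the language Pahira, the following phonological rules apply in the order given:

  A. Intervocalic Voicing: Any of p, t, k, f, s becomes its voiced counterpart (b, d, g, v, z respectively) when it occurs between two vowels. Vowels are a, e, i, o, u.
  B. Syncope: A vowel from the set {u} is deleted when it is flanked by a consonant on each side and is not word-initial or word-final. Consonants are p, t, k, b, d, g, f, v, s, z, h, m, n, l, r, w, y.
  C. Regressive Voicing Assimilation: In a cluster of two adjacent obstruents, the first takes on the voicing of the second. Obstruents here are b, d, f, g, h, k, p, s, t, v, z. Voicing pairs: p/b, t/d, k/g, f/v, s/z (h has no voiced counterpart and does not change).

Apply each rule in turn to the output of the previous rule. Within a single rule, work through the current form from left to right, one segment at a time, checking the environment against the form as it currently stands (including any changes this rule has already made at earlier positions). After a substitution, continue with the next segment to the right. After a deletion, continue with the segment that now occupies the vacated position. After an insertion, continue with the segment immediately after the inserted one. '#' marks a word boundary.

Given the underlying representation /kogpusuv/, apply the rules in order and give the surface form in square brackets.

[kokbzv]

A Intervocalic Voicing: [kogpusuv] → [kogpuzuv]
B Syncope: [kogpuzuv] → [kogpzv]
C Regressive Voicing Assimilation: [kogpzv] → [kokbzv]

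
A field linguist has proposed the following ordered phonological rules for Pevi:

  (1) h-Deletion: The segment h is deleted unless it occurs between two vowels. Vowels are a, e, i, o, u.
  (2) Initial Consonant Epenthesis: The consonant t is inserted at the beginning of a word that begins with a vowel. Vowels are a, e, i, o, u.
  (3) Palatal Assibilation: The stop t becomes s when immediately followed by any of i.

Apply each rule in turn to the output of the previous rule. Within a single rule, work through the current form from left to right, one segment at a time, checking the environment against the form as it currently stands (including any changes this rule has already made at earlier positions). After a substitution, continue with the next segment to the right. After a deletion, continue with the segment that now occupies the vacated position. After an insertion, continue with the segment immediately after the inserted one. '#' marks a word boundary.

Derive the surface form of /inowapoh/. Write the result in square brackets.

[sinowapo]

(1) h-Deletion: [inowapoh] → [inowapo]
(2) Initial Consonant Epenthesis: [inowapo] → [tinowapo]
(3) Palatal Assibilation: [tinowapo] → [sinowapo]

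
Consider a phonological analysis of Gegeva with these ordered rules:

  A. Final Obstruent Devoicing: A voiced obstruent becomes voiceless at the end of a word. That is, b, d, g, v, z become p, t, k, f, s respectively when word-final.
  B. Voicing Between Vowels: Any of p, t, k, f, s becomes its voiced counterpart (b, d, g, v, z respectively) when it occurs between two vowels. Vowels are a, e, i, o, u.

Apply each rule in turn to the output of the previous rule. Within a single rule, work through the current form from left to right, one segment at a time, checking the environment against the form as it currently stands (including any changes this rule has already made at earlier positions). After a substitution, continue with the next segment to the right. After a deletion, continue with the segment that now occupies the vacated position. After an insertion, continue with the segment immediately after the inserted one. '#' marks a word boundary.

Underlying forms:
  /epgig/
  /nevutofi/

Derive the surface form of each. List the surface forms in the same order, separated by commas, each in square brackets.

[epgik], [nevudovi]

/epgig/:
  A Final Obstruent Devoicing: [epgig] → [epgik]
  B Voicing Between Vowels: no change — [epgik]
/nevutofi/:
  A Final Obstruent Devoicing: no change — [nevutofi]
  B Voicing Between Vowels: [nevutofi] → [nevudovi]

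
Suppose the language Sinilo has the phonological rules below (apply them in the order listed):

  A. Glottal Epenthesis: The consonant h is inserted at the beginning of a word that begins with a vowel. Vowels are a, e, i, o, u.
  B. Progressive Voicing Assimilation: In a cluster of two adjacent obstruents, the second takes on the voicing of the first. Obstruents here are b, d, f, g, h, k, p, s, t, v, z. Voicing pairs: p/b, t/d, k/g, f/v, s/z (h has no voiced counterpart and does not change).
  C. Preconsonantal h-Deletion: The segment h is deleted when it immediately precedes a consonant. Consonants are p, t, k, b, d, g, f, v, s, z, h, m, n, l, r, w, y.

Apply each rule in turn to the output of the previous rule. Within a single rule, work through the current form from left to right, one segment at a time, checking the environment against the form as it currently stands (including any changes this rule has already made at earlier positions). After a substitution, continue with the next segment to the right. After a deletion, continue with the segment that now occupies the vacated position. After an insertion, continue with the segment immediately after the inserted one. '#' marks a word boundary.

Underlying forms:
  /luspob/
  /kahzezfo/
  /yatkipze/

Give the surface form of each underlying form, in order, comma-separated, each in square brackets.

/luspob/:
  A Glottal Epenthesis: no change — [luspob]
  B Progressive Voicing Assimilation: no change — [luspob]
  C Preconsonantal h-Deletion: no change — [luspob]
/kahzezfo/:
  A Glottal Epenthesis: no change — [kahzezfo]
  B Progressive Voicing Assimilation: [kahzezfo] → [kahsezvo]
  C Preconsonantal h-Deletion: [kahsezvo] → [kasezvo]
/yatkipze/:
  A Glottal Epenthesis: no change — [yatkipze]
  B Progressive Voicing Assimilation: [yatkipze] → [yatkipse]
  C Preconsonantal h-Deletion: no change — [yatkipse]

[luspob], [kasezvo], [yatkipse]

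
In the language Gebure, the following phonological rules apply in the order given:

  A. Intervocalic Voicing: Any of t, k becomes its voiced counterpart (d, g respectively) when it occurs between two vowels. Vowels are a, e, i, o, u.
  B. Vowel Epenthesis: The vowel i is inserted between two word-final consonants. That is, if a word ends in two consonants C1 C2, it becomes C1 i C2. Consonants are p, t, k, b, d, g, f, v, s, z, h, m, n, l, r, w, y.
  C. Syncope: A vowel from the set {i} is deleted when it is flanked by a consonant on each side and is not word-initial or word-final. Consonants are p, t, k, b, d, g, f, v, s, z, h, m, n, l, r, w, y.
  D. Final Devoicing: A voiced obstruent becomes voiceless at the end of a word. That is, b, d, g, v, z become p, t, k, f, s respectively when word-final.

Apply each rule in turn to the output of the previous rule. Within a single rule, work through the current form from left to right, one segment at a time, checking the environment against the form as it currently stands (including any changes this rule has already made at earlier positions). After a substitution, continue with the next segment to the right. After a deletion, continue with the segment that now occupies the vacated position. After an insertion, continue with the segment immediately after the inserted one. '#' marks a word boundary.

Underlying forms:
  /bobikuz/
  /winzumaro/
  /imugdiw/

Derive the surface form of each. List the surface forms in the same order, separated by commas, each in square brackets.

[bobgus], [wnzumaro], [imugdw]

/bobikuz/:
  A Intervocalic Voicing: [bobikuz] → [bobiguz]
  B Vowel Epenthesis: no change — [bobiguz]
  C Syncope: [bobiguz] → [bobguz]
  D Final Devoicing: [bobguz] → [bobgus]
/winzumaro/:
  A Intervocalic Voicing: no change — [winzumaro]
  B Vowel Epenthesis: no change — [winzumaro]
  C Syncope: [winzumaro] → [wnzumaro]
  D Final Devoicing: no change — [wnzumaro]
/imugdiw/:
  A Intervocalic Voicing: no change — [imugdiw]
  B Vowel Epenthesis: no change — [imugdiw]
  C Syncope: [imugdiw] → [imugdw]
  D Final Devoicing: no change — [imugdw]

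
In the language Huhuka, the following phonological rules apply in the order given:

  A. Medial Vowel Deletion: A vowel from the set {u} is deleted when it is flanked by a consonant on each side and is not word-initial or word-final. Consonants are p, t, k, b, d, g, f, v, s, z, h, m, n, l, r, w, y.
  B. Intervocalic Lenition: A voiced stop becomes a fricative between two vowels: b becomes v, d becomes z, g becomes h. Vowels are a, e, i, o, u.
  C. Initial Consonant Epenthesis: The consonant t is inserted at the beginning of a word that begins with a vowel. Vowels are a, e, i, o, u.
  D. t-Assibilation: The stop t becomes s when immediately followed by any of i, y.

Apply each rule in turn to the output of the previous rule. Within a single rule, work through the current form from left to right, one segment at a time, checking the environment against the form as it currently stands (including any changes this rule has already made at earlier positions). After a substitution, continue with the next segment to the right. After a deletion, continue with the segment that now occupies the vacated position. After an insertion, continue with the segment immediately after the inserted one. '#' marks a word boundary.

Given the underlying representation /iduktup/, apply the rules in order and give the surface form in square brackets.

A Medial Vowel Deletion: [iduktup] → [idktp]
B Intervocalic Lenition: no change — [idktp]
C Initial Consonant Epenthesis: [idktp] → [tidktp]
D t-Assibilation: [tidktp] → [sidktp]

[sidktp]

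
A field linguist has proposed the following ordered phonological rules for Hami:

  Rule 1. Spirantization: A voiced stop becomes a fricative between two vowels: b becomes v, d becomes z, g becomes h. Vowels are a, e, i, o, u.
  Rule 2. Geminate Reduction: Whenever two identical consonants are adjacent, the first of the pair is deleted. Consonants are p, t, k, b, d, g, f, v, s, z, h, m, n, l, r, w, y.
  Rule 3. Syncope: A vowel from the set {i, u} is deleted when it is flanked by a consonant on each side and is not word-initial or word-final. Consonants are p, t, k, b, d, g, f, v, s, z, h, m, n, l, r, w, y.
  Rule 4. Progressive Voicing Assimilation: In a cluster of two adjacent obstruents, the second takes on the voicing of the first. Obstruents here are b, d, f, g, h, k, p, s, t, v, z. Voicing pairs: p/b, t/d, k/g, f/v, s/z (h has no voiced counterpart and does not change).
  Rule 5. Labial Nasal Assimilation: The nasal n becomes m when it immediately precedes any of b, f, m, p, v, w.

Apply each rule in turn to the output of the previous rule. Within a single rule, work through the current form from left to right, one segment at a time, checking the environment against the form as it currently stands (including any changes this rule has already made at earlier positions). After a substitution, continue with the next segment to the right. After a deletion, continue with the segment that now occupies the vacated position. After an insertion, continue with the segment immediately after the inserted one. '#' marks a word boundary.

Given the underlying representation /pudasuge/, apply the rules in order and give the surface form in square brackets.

[psashe]

Rule 1 Spirantization: [pudasuge] → [puzasuhe]
Rule 2 Geminate Reduction: no change — [puzasuhe]
Rule 3 Syncope: [puzasuhe] → [pzashe]
Rule 4 Progressive Voicing Assimilation: [pzashe] → [psashe]
Rule 5 Labial Nasal Assimilation: no change — [psashe]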